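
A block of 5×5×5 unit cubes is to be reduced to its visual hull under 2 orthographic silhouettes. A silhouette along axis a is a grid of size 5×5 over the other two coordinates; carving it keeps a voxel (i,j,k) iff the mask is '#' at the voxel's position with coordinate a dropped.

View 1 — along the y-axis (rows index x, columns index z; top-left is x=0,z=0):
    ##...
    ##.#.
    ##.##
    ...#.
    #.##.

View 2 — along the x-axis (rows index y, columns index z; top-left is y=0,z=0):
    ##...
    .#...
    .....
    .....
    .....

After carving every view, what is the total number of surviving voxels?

remaining voxels: 10

full grid |V| = 125
V1 y: intersect with XZ mask (13 set) -- 65 left
V2 x: intersect with YZ mask (3 set) -- 10 left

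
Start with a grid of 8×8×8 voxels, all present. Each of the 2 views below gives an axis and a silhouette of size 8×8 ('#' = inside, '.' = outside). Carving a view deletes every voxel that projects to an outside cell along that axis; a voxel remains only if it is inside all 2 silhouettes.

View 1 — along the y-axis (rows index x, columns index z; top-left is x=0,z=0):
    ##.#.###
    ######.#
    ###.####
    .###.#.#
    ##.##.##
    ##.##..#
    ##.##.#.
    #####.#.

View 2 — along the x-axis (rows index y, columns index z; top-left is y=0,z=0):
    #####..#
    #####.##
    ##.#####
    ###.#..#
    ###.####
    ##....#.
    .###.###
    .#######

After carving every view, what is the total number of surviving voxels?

before carving: 512 voxels (8×8×8)
V1 y: intersect with XZ mask (47 set) -- 376 left
V2 x: intersect with YZ mask (48 set) -- 289 left

voxel count = 289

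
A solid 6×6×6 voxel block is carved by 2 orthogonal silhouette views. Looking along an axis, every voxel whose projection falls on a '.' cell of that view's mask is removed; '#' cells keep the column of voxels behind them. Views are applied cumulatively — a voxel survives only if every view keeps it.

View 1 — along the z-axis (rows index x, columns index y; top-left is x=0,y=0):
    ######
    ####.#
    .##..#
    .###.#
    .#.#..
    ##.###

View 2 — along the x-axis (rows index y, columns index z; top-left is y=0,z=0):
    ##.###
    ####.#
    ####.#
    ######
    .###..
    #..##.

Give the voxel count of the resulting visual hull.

remaining voxels: 116

before carving: 216 voxels (6×6×6)
V1 z: intersect with XY mask (25 set) -- 150 left
V2 x: intersect with YZ mask (27 set) -- 116 left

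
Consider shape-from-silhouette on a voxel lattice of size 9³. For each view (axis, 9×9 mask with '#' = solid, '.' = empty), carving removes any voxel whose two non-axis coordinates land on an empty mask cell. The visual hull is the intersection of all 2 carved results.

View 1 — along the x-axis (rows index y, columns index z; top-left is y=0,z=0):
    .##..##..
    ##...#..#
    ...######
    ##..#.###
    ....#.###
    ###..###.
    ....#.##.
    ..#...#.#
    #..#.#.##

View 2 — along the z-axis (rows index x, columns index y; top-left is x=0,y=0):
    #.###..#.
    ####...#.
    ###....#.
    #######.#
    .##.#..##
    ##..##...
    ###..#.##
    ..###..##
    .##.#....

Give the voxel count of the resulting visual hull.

start: 9×9×9 = 729 voxels
V1 x: intersect with YZ mask (41 set) -- 369 left
V2 z: intersect with XY mask (45 set) -- 207 left

voxel count = 207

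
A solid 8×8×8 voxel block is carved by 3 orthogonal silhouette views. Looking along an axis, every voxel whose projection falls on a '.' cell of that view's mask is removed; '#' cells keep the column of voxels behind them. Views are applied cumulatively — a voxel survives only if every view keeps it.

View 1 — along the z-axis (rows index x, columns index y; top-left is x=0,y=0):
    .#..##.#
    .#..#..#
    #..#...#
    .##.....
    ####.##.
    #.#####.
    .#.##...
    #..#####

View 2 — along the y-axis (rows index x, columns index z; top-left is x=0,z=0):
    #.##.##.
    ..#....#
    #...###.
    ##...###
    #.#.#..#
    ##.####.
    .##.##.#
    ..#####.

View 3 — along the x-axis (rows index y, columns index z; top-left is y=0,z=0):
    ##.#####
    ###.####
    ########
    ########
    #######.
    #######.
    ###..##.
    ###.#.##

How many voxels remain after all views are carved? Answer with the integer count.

voxel count = 136

full grid |V| = 512
[1] z-view keeps 33 columns → grid now 264
[2] y-view keeps 36 columns → grid now 153
[3] x-view keeps 55 columns → grid now 136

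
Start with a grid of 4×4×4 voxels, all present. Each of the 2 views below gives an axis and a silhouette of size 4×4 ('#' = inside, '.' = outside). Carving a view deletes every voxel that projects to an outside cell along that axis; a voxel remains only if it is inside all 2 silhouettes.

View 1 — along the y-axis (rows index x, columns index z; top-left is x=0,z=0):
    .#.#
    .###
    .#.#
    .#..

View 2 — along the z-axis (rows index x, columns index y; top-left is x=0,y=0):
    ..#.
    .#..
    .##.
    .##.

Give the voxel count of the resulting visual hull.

full grid |V| = 64
carve view 1 (along y, XZ-mask fill 8/16): 32 voxels remain
carve view 2 (along z, XY-mask fill 6/16): 11 voxels remain

11 voxels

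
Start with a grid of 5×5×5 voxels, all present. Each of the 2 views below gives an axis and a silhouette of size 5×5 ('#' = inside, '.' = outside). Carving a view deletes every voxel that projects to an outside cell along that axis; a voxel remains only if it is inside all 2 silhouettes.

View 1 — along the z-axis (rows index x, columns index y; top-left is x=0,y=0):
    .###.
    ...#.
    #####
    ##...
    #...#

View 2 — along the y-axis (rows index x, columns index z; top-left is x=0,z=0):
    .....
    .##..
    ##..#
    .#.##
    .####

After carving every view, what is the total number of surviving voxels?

|visual hull| = 31

full grid |V| = 125
  1. axis=2 (XY plane), |mask|=13  ⇒  voxels=65
  2. axis=1 (XZ plane), |mask|=12  ⇒  voxels=31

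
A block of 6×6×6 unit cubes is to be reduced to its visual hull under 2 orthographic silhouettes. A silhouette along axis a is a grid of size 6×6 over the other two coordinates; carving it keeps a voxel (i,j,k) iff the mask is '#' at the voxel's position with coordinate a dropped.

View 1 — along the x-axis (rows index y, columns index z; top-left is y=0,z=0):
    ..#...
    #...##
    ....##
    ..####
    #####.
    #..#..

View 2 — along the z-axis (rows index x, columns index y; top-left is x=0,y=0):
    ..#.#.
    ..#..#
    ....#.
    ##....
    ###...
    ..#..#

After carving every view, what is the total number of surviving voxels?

start: 6×6×6 = 216 voxels
[1] x-view keeps 17 columns → grid now 102
[2] z-view keeps 12 columns → grid now 30

remaining voxels: 30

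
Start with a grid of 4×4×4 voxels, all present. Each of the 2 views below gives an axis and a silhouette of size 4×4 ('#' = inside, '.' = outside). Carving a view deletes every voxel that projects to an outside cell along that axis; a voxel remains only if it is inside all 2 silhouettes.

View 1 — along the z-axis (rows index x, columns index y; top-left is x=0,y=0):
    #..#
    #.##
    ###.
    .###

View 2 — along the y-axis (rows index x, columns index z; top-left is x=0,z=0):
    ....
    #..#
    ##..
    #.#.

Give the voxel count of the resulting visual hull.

start: 4×4×4 = 64 voxels
  1. axis=2 (XY plane), |mask|=11  ⇒  voxels=44
  2. axis=1 (XZ plane), |mask|=6  ⇒  voxels=18

remaining voxels: 18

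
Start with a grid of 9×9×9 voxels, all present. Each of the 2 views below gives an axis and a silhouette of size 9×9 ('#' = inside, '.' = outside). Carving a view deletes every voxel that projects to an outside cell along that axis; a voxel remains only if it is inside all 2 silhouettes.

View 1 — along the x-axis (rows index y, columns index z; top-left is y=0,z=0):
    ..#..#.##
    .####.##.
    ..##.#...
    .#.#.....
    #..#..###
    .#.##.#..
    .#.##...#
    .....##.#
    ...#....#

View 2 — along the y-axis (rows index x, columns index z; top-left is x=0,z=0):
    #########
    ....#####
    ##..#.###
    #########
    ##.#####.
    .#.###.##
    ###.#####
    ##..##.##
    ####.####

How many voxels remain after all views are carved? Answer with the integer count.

full grid |V| = 729
carve view 1 (along x, YZ-mask fill 33/81): 297 voxels remain
carve view 2 (along y, XZ-mask fill 64/81): 229 voxels remain

|visual hull| = 229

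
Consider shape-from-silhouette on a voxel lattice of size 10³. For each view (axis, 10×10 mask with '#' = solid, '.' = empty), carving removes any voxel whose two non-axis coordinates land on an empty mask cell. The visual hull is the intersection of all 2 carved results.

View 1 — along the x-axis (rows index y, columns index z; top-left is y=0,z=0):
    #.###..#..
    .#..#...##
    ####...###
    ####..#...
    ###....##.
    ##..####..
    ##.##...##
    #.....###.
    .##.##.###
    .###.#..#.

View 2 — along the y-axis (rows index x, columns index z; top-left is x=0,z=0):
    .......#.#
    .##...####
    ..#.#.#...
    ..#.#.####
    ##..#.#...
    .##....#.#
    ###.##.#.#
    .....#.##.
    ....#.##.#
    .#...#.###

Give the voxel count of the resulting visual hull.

|visual hull| = 237

initial block: 10^3 = 1000
  1. axis=0 (YZ plane), |mask|=54  ⇒  voxels=540
  2. axis=1 (XZ plane), |mask|=44  ⇒  voxels=237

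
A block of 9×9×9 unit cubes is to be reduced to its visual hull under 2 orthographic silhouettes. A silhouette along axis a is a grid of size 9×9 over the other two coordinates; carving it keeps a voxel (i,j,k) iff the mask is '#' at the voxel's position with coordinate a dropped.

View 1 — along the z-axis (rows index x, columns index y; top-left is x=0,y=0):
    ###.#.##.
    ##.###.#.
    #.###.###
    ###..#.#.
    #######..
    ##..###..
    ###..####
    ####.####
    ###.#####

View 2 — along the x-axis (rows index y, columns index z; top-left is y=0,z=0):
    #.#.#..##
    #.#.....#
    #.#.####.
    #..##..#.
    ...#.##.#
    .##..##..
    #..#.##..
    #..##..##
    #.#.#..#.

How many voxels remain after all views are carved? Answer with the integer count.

full grid |V| = 729
after view 1 [z-axis, 59 of 81 cells solid] → remaining = 531
after view 2 [x-axis, 39 of 81 cells solid] → remaining = 258

|visual hull| = 258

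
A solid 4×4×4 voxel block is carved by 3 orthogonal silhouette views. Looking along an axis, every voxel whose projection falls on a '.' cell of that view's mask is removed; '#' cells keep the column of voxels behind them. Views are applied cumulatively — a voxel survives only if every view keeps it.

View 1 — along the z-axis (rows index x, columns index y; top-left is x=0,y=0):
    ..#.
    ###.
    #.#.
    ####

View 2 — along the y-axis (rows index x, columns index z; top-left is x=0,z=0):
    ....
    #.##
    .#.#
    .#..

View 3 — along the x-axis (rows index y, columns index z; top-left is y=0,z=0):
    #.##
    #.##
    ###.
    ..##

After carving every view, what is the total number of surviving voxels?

11 voxels

before carving: 64 voxels (4×4×4)
  1. axis=2 (XY plane), |mask|=10  ⇒  voxels=40
  2. axis=1 (XZ plane), |mask|=6  ⇒  voxels=17
  3. axis=0 (YZ plane), |mask|=11  ⇒  voxels=11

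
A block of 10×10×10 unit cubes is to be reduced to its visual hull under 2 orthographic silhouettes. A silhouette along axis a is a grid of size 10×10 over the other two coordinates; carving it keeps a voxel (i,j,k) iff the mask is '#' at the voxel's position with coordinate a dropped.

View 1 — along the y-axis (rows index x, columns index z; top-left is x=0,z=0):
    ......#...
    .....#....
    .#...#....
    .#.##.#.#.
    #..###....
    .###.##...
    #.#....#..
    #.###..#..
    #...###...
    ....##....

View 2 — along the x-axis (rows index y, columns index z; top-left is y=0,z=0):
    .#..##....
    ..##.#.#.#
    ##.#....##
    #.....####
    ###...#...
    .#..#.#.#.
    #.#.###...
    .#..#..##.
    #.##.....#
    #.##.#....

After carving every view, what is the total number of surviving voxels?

start: 10×10×10 = 1000 voxels
carve view 1 (along y, XZ-mask fill 32/100): 320 voxels remain
carve view 2 (along x, YZ-mask fill 43/100): 140 voxels remain

|visual hull| = 140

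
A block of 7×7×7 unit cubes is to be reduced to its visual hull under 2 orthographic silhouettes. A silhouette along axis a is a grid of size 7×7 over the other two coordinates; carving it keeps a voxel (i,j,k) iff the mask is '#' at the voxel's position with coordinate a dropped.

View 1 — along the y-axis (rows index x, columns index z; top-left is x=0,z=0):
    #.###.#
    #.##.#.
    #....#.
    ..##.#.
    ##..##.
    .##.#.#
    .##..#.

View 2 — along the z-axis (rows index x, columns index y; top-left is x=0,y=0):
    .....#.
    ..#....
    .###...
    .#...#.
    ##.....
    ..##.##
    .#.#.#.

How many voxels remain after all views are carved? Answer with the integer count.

before carving: 343 voxels (7×7×7)
step 1: project along y, AND mask (25/49) → |grid| = 175
step 2: project along z, AND mask (16/49) → |grid| = 54

voxel count = 54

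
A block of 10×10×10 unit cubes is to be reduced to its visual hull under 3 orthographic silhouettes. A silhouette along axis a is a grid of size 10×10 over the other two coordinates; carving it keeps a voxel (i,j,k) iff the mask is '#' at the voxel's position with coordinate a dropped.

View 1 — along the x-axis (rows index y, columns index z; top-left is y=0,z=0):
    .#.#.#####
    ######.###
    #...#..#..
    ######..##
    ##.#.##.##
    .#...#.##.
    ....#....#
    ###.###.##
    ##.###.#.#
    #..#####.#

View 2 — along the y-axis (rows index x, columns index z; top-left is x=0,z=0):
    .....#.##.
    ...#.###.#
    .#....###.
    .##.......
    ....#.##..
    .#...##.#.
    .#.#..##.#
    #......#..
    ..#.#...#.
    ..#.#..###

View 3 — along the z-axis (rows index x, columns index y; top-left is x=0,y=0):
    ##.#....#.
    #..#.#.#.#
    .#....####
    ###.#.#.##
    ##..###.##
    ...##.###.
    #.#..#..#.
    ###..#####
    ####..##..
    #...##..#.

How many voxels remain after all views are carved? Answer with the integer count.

start: 10×10×10 = 1000 voxels
[1] x-view keeps 62 columns → grid now 620
[2] y-view keeps 36 columns → grid now 217
[3] z-view keeps 55 columns → grid now 113

remaining voxels: 113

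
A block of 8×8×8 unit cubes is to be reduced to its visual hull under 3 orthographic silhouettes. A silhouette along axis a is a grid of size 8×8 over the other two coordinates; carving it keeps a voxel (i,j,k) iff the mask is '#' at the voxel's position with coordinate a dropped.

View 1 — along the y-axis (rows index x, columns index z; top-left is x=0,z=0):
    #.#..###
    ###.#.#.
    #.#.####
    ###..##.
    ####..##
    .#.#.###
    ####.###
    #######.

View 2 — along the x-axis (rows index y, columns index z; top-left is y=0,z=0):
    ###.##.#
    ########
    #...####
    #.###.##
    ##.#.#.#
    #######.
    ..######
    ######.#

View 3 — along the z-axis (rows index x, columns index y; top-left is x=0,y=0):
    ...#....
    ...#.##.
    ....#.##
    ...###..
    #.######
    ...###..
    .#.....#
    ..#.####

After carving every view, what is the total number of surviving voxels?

full grid |V| = 512
after view 1 [y-axis, 46 of 64 cells solid] → remaining = 368
after view 2 [x-axis, 50 of 64 cells solid] → remaining = 283
after view 3 [z-axis, 27 of 64 cells solid] → remaining = 120

voxel count = 120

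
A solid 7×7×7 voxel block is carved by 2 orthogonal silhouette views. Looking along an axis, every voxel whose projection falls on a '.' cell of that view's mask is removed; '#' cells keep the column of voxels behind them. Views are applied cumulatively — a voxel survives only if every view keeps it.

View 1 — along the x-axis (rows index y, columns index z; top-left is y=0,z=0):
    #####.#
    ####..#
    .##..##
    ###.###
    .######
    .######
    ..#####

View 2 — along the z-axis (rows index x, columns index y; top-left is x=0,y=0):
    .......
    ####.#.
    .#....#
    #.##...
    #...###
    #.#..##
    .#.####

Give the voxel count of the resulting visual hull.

before carving: 343 voxels (7×7×7)
V1 x: intersect with YZ mask (38 set) -- 266 left
V2 z: intersect with XY mask (23 set) -- 125 left

125 voxels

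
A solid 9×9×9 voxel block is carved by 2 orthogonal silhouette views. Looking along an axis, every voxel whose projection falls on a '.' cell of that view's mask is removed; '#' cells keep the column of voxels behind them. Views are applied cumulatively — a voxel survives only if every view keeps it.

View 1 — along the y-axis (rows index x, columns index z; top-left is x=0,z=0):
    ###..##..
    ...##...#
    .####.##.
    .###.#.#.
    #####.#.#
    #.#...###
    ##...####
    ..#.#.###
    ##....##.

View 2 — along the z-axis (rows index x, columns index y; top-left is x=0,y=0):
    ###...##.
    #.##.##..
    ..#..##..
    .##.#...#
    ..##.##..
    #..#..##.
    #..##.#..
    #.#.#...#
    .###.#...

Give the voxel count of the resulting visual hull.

voxel count = 186

start: 9×9×9 = 729 voxels
step 1: project along y, AND mask (46/81) → |grid| = 414
step 2: project along z, AND mask (37/81) → |grid| = 186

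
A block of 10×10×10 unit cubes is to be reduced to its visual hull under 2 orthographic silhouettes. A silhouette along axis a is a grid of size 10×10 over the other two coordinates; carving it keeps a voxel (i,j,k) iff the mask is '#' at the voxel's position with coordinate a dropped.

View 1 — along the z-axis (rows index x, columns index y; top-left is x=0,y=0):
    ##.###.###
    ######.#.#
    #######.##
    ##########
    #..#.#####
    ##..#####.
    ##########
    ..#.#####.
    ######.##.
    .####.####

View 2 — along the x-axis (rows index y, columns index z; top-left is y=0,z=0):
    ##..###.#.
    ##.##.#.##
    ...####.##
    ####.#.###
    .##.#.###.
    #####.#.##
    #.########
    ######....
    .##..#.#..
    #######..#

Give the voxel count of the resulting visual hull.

|visual hull| = 545

full grid |V| = 1000
V1 z: intersect with XY mask (81 set) -- 810 left
V2 x: intersect with YZ mask (68 set) -- 545 left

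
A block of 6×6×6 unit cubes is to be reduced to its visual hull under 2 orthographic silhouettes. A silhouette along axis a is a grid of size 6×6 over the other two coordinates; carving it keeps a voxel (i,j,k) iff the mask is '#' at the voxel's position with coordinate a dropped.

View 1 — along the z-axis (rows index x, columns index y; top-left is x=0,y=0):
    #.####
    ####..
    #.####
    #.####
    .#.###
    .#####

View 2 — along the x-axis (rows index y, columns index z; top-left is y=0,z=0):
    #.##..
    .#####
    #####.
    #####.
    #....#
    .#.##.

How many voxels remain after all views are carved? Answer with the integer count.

initial block: 6^3 = 216
V1 z: intersect with XY mask (28 set) -- 168 left
V2 x: intersect with YZ mask (23 set) -- 107 left

remaining voxels: 107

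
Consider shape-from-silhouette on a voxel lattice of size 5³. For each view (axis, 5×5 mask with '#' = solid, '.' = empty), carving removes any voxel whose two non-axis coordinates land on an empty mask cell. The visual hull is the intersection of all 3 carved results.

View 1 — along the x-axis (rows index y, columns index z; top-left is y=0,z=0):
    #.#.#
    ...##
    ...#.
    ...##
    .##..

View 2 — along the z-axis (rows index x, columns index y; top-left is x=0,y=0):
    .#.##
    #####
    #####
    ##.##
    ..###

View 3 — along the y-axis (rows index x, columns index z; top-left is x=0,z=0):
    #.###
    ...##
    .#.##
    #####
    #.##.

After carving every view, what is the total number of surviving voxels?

before carving: 125 voxels (5×5×5)
after view 1 [x-axis, 10 of 25 cells solid] → remaining = 50
after view 2 [z-axis, 20 of 25 cells solid] → remaining = 40
after view 3 [y-axis, 17 of 25 cells solid] → remaining = 30

voxel count = 30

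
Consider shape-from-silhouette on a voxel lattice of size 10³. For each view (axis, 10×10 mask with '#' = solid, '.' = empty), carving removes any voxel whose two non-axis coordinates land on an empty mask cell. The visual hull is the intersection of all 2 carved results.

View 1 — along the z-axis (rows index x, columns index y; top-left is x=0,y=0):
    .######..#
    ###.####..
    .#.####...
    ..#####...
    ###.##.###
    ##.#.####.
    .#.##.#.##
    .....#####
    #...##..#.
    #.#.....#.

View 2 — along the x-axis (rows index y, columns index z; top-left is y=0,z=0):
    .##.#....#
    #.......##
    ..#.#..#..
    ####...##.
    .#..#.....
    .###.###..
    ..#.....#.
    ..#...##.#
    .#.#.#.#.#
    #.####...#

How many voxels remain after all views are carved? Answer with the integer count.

start: 10×10×10 = 1000 voxels
carve view 1 (along z, XY-mask fill 57/100): 570 voxels remain
carve view 2 (along x, YZ-mask fill 41/100): 229 voxels remain

|visual hull| = 229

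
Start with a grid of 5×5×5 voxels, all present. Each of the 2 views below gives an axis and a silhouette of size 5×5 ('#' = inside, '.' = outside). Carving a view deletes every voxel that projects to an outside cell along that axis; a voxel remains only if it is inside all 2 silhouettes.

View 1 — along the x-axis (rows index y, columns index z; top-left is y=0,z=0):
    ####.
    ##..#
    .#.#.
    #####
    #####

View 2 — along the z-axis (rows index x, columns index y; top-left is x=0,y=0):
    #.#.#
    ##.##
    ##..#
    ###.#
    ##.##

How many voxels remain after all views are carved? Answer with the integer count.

remaining voxels: 71

initial block: 5^3 = 125
after view 1 [x-axis, 19 of 25 cells solid] → remaining = 95
after view 2 [z-axis, 18 of 25 cells solid] → remaining = 71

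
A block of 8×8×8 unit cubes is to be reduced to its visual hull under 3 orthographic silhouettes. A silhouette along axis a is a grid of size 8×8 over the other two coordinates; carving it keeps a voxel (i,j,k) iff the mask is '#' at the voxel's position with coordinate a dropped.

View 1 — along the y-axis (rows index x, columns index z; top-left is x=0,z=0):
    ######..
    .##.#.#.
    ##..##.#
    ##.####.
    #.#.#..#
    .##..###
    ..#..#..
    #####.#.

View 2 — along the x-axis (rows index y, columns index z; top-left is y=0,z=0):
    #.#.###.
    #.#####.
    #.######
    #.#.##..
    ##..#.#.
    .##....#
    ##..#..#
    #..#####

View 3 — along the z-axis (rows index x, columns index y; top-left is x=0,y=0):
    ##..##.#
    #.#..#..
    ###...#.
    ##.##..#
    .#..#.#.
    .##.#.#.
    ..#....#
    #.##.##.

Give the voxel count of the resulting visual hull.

before carving: 512 voxels (8×8×8)
step 1: project along y, AND mask (38/64) → |grid| = 304
step 2: project along x, AND mask (39/64) → |grid| = 191
step 3: project along z, AND mask (31/64) → |grid| = 100

remaining voxels: 100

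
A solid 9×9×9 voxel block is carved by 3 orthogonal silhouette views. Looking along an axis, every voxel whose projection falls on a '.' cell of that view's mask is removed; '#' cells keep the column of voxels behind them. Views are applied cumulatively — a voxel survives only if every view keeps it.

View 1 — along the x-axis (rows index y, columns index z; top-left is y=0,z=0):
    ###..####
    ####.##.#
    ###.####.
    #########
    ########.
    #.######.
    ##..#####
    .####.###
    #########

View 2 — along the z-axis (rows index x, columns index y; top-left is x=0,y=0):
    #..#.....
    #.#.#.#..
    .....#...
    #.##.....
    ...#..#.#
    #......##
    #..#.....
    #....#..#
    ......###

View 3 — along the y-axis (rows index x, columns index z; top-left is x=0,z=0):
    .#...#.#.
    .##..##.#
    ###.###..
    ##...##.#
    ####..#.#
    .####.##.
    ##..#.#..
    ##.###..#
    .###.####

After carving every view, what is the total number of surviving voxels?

initial block: 9^3 = 729
step 1: project along x, AND mask (68/81) → |grid| = 612
step 2: project along z, AND mask (24/81) → |grid| = 185
step 3: project along y, AND mask (48/81) → |grid| = 113

113 voxels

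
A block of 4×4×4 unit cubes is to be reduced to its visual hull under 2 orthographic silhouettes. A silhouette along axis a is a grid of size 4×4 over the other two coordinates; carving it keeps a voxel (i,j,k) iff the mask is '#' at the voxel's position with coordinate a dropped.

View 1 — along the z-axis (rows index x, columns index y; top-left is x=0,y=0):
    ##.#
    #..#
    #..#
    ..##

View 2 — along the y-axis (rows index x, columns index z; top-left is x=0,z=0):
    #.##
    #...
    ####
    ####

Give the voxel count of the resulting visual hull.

|visual hull| = 27

before carving: 64 voxels (4×4×4)
[1] z-view keeps 9 columns → grid now 36
[2] y-view keeps 12 columns → grid now 27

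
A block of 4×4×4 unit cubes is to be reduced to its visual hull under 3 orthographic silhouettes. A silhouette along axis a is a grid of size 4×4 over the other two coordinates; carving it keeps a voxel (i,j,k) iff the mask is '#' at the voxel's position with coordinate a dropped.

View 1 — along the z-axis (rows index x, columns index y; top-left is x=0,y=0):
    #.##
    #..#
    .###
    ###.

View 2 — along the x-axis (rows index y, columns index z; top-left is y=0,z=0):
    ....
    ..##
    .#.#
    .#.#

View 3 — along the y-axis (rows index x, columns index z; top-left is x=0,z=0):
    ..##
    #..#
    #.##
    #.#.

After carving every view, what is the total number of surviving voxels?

voxel count = 8

start: 4×4×4 = 64 voxels
after view 1 [z-axis, 11 of 16 cells solid] → remaining = 44
after view 2 [x-axis, 6 of 16 cells solid] → remaining = 16
after view 3 [y-axis, 9 of 16 cells solid] → remaining = 8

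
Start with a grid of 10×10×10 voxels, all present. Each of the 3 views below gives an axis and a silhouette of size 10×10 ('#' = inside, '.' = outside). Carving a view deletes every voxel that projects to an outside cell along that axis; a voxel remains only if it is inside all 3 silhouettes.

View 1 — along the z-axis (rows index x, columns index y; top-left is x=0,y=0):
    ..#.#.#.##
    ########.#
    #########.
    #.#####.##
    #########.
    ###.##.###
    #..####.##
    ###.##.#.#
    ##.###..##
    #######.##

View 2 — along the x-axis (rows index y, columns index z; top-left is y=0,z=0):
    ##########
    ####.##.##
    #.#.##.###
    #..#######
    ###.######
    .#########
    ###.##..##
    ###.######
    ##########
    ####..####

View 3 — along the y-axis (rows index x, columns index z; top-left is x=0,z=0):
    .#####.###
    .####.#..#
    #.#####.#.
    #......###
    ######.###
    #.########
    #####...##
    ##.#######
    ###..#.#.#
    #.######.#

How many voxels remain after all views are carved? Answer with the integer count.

initial block: 10^3 = 1000
  1. axis=2 (XY plane), |mask|=78  ⇒  voxels=780
  2. axis=0 (YZ plane), |mask|=85  ⇒  voxels=667
  3. axis=1 (XZ plane), |mask|=73  ⇒  voxels=486

|visual hull| = 486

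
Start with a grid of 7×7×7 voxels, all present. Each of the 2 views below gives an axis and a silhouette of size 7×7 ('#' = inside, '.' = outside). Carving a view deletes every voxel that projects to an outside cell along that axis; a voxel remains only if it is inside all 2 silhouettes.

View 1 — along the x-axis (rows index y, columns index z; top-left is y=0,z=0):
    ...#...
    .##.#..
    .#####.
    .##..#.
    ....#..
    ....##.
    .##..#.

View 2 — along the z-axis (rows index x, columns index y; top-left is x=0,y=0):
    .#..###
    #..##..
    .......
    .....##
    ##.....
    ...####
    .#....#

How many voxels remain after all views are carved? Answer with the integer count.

full grid |V| = 343
step 1: project along x, AND mask (18/49) → |grid| = 126
step 2: project along z, AND mask (17/49) → |grid| = 38

38 voxels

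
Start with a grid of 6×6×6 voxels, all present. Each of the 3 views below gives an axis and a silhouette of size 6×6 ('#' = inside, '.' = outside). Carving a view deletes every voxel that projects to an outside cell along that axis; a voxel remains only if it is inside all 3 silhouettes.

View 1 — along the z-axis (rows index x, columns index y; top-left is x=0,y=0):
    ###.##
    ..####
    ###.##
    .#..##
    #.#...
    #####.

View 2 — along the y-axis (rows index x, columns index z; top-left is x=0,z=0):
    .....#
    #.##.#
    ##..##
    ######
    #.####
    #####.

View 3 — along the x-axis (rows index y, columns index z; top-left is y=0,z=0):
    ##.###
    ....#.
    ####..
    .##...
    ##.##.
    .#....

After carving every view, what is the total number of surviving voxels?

46 voxels

before carving: 216 voxels (6×6×6)
after view 1 [z-axis, 24 of 36 cells solid] → remaining = 144
after view 2 [y-axis, 25 of 36 cells solid] → remaining = 94
after view 3 [x-axis, 17 of 36 cells solid] → remaining = 46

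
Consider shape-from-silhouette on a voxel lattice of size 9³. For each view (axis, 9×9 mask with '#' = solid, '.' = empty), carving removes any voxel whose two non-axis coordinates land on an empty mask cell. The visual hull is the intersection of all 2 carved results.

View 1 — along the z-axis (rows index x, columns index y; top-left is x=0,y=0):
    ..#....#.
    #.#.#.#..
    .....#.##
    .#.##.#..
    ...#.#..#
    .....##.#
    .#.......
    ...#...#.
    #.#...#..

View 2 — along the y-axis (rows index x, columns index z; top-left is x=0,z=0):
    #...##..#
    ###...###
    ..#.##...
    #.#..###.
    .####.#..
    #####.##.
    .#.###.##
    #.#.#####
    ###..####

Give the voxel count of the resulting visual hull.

full grid |V| = 729
  1. axis=2 (XY plane), |mask|=25  ⇒  voxels=225
  2. axis=1 (XZ plane), |mask|=50  ⇒  voxels=138

remaining voxels: 138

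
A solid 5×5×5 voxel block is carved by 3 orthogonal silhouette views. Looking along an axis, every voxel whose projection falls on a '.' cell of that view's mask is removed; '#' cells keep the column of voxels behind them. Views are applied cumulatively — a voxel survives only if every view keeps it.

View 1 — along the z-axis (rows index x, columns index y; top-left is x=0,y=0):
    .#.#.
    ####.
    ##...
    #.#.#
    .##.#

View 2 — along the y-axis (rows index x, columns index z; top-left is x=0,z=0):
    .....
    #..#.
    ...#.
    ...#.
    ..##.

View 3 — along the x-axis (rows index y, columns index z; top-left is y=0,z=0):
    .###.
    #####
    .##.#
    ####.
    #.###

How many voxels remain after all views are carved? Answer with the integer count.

voxel count = 14

start: 5×5×5 = 125 voxels
carve view 1 (along z, XY-mask fill 14/25): 70 voxels remain
carve view 2 (along y, XZ-mask fill 6/25): 19 voxels remain
carve view 3 (along x, YZ-mask fill 19/25): 14 voxels remain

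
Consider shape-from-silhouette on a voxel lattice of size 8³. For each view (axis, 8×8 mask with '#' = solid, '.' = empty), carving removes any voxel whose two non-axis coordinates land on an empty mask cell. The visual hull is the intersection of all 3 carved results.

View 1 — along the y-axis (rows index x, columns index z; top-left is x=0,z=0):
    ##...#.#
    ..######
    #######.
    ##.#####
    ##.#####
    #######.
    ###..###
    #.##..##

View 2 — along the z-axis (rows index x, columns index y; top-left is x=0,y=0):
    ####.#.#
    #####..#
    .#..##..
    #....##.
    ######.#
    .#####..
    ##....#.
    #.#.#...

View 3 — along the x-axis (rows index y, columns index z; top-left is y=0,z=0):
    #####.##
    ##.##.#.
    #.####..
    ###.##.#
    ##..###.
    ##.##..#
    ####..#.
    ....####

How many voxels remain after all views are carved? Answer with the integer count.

full grid |V| = 512
step 1: project along y, AND mask (49/64) → |grid| = 392
step 2: project along z, AND mask (36/64) → |grid| = 219
step 3: project along x, AND mask (42/64) → |grid| = 148

148 voxels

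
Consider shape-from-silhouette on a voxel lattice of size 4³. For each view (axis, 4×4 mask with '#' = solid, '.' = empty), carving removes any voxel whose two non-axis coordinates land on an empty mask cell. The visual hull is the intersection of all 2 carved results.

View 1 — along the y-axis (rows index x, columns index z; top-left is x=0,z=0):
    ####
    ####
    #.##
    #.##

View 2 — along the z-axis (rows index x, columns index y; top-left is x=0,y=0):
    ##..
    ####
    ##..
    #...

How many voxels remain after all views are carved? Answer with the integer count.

before carving: 64 voxels (4×4×4)
step 1: project along y, AND mask (14/16) → |grid| = 56
step 2: project along z, AND mask (9/16) → |grid| = 33

33 voxels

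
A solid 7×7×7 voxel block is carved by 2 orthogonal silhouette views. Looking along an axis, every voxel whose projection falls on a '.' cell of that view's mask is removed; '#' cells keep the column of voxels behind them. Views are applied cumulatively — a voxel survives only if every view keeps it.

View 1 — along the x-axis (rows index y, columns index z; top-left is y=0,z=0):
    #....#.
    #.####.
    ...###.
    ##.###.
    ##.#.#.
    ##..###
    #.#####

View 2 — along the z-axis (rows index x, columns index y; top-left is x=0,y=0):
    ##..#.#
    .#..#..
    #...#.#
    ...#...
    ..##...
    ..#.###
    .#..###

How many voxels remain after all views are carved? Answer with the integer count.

start: 7×7×7 = 343 voxels
step 1: project along x, AND mask (30/49) → |grid| = 210
step 2: project along z, AND mask (20/49) → |grid| = 89

voxel count = 89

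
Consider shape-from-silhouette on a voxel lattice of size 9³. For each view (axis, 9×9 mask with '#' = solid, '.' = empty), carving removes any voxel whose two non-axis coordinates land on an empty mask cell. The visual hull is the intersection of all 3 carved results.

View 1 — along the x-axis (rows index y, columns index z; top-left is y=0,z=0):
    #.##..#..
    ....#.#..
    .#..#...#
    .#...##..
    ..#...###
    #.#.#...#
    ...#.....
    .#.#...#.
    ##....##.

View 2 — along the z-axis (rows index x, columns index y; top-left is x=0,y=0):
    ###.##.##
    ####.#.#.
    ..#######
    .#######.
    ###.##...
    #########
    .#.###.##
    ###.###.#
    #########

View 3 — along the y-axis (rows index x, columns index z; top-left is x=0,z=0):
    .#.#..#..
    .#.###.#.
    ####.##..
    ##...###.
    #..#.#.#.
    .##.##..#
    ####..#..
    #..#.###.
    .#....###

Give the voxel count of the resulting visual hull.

|visual hull| = 99

initial block: 9^3 = 729
  1. axis=0 (YZ plane), |mask|=28  ⇒  voxels=252
  2. axis=2 (XY plane), |mask|=63  ⇒  voxels=200
  3. axis=1 (XZ plane), |mask|=42  ⇒  voxels=99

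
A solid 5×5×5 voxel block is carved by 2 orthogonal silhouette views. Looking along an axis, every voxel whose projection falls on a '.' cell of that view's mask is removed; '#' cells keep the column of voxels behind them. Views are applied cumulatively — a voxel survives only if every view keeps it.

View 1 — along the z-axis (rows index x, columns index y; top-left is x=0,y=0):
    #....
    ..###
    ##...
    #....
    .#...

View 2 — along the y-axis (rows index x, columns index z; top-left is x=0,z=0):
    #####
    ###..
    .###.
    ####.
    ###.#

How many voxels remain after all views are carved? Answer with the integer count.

full grid |V| = 125
V1 z: intersect with XY mask (8 set) -- 40 left
V2 y: intersect with XZ mask (19 set) -- 28 left

28 voxels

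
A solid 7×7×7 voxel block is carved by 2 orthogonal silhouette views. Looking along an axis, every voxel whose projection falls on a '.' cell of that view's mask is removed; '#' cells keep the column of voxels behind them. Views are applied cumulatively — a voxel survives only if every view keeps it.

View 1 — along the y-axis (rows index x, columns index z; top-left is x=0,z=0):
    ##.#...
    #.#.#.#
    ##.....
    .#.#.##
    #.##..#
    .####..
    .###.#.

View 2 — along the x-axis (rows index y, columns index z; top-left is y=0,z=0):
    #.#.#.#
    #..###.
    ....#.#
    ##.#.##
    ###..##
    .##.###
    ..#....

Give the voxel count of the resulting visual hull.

initial block: 7^3 = 343
  1. axis=1 (XZ plane), |mask|=25  ⇒  voxels=175
  2. axis=0 (YZ plane), |mask|=26  ⇒  voxels=88

remaining voxels: 88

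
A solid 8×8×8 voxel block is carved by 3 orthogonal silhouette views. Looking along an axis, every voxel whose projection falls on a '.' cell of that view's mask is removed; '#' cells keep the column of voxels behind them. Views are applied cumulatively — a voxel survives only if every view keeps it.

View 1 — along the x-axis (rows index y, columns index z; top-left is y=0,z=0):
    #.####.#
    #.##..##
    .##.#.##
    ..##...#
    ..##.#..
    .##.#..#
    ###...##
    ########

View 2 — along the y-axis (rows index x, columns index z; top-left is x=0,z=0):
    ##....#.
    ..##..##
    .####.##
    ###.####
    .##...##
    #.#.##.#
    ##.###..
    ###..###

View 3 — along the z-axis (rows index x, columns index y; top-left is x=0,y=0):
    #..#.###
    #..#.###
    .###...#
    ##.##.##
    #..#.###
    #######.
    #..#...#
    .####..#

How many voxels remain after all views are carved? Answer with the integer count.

full grid |V| = 512
after view 1 [x-axis, 39 of 64 cells solid] → remaining = 312
after view 2 [y-axis, 40 of 64 cells solid] → remaining = 201
after view 3 [z-axis, 40 of 64 cells solid] → remaining = 130

voxel count = 130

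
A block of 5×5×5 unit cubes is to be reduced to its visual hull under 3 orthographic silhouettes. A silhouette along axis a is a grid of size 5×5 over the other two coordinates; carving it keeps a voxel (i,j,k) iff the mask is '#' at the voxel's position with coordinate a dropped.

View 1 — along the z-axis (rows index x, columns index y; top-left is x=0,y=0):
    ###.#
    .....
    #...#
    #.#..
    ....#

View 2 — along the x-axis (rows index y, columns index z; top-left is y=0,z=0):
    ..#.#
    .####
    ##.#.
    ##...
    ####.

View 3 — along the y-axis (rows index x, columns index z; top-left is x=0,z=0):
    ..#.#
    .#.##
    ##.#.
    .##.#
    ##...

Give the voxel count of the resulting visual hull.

remaining voxels: 13

start: 5×5×5 = 125 voxels
carve view 1 (along z, XY-mask fill 9/25): 45 voxels remain
carve view 2 (along x, YZ-mask fill 15/25): 28 voxels remain
carve view 3 (along y, XZ-mask fill 13/25): 13 voxels remain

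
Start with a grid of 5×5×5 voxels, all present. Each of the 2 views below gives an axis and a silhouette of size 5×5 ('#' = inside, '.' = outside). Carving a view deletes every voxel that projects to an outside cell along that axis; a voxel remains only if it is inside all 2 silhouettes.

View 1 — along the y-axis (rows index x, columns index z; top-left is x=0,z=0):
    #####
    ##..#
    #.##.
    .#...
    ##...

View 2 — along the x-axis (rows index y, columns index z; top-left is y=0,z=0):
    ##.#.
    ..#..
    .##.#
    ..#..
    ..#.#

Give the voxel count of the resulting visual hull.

initial block: 5^3 = 125
after view 1 [y-axis, 14 of 25 cells solid] → remaining = 70
after view 2 [x-axis, 10 of 25 cells solid] → remaining = 26

26 voxels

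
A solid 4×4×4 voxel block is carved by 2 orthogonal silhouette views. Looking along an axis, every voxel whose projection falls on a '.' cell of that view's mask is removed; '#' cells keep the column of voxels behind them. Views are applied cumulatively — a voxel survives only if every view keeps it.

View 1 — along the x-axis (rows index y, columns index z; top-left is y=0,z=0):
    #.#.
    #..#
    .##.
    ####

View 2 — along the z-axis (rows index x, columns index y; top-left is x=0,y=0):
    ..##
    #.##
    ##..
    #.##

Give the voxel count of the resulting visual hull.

voxel count = 26

before carving: 64 voxels (4×4×4)
V1 x: intersect with YZ mask (10 set) -- 40 left
V2 z: intersect with XY mask (10 set) -- 26 left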